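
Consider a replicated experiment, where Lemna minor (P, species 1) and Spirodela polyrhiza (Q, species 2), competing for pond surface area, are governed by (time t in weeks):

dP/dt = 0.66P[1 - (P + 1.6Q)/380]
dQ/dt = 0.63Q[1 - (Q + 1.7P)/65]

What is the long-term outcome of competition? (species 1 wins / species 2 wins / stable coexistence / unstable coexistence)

species 1 excludes species 2

Compare the nullcline intercepts: K1/α12 = 380/1.6 = 238 > K2 = 65; K2/α21 = 65/1.7 = 38.2 < K1 = 380.
Since the inequalities point opposite ways, species 1 can invade but species 2 cannot.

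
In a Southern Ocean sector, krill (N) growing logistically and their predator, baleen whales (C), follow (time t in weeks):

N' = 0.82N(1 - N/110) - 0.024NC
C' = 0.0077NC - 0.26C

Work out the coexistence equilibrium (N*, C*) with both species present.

N* ≈ 33.8, C* ≈ 23.7

From dC/dt = 0 with C > 0: 0.0077N* = 0.26, so N* = 33.8.
Substitute into dN/dt = 0: 0.82(1 - 33.8/110) = 0.024C*.
The bracket is 0.693, giving C* = 0.568/0.024 = 23.7.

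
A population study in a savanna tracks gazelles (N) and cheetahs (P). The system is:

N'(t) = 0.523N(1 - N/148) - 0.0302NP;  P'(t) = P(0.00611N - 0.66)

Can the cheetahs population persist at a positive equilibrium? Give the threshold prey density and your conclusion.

The predator equation gives dP/dt > 0 only when N > 0.66/0.00611 = 108.
Without the predator, N → K = 148. Since 148 > 108, the predator can invade and persist.

Threshold N = 108; K > 108, so yes, the predator persists.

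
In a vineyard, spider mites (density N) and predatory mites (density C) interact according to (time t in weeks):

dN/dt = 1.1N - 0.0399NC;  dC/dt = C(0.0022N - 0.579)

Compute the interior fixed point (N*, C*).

N* ≈ 263, C* ≈ 27.6

Set dC/dt = 0 with C > 0: 0.0022N - 0.579 = 0, so N* = 0.579/0.0022 = 263.
Set dN/dt = 0 with N > 0: 1.1 - 0.0399C = 0, so C* = 1.1/0.0399 = 27.6.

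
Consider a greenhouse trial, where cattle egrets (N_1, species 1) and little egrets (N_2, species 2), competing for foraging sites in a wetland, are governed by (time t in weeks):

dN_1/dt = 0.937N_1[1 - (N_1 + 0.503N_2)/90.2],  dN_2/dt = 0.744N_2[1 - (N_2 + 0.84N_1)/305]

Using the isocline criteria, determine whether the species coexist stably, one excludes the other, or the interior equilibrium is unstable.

Compare the nullcline intercepts: K1/α12 = 90.2/0.503 = 179 < K2 = 305; K2/α21 = 305/0.84 = 363 > K1 = 90.2.
Since the inequalities point opposite ways, species 2 can invade but species 1 cannot.

species 2 excludes species 1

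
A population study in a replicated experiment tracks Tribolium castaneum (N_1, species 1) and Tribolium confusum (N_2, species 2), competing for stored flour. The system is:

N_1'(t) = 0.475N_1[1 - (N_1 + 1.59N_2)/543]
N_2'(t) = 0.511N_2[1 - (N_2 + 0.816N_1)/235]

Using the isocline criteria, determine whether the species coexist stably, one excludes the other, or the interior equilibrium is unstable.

species 1 excludes species 2

Compare the nullcline intercepts: K1/α12 = 543/1.59 = 342 > K2 = 235; K2/α21 = 235/0.816 = 288 < K1 = 543.
Since the inequalities point opposite ways, species 1 can invade but species 2 cannot.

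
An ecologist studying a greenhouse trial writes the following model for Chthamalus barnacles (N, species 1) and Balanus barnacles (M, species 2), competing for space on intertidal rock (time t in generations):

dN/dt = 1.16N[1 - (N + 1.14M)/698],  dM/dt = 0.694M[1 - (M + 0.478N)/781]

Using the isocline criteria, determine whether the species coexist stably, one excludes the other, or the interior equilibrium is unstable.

Compare the nullcline intercepts: K1/α12 = 698/1.14 = 612 < K2 = 781; K2/α21 = 781/0.478 = 1630 > K1 = 698.
Since the inequalities point opposite ways, species 2 can invade but species 1 cannot.

species 2 excludes species 1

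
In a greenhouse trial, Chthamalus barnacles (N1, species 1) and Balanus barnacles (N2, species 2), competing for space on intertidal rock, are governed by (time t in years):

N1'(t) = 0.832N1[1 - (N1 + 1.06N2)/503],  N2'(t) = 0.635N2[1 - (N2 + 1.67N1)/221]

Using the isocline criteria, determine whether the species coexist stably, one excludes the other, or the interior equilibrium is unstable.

species 1 excludes species 2

Compare the nullcline intercepts: K1/α12 = 503/1.06 = 475 > K2 = 221; K2/α21 = 221/1.67 = 132 < K1 = 503.
Since the inequalities point opposite ways, species 1 can invade but species 2 cannot.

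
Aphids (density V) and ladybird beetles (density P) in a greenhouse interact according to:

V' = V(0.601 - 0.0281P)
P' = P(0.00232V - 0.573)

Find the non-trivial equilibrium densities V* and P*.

Set dP/dt = 0 with P > 0: 0.00232V - 0.573 = 0, so V* = 0.573/0.00232 = 247.
Set dV/dt = 0 with V > 0: 0.601 - 0.0281P = 0, so P* = 0.601/0.0281 = 21.4.

V* ≈ 247, P* ≈ 21.4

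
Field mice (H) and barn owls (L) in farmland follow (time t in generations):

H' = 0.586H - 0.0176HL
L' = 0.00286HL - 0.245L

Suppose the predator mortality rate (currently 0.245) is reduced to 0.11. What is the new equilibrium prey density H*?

At the interior fixed point, setting dL/dt = 0 with L > 0 fixes H* = (predator death rate)/(HL coefficient) — independent of the other coefficients.
With the change, H* = 0.11/0.00286 = 38.5; it falls from 85.7.

H* ≈ 38.5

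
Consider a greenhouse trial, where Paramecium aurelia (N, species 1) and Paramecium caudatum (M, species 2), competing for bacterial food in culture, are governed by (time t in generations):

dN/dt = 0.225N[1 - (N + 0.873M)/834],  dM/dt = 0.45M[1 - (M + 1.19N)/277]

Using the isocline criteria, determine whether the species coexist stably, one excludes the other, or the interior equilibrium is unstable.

species 1 excludes species 2

Compare the nullcline intercepts: K1/α12 = 834/0.873 = 955 > K2 = 277; K2/α21 = 277/1.19 = 233 < K1 = 834.
Since the inequalities point opposite ways, species 1 can invade but species 2 cannot.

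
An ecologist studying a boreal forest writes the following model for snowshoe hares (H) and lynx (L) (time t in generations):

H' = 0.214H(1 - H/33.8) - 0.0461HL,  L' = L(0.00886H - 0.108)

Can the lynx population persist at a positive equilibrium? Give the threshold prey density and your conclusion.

The predator equation gives dL/dt > 0 only when H > 0.108/0.00886 = 12.2.
Without the predator, H → K = 33.8. Since 33.8 > 12.2, the predator can invade and persist.

Threshold H = 12.2; K > 12.2, so yes, the predator persists.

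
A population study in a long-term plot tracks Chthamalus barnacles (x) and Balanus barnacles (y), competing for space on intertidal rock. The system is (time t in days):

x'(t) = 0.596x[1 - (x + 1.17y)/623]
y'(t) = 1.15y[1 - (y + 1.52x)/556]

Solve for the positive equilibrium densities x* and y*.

x* ≈ 35.4, y* ≈ 502

Setting both brackets to zero gives the nullclines x + 1.17y = 623 and 1.52x + y = 556.
Substituting y = 556 - 1.52x into the first: x(1 - 1.17·1.52) = 623 - 1.17·556.
So x* = -27.5/-0.778 = 35.4, and then y* = 556 - 1.52·35.4 = 502.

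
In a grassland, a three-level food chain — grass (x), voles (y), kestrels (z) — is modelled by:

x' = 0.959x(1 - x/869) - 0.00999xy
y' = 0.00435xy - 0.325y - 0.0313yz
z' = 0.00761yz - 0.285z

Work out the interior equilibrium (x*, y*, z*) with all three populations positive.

x* ≈ 530, y* ≈ 37.5, z* ≈ 63.3

From dz/dt = 0: 0.00761y* = 0.285, so y* = 37.5.
From dx/dt = 0: 0.959(1 - x*/869) = 0.00999·37.5, giving x* = 869·(1 - 0.39) = 530.
From dy/dt = 0: 0.00435·530 - 0.325 = 0.0313z*, so z* = 1.98/0.0313 = 63.3.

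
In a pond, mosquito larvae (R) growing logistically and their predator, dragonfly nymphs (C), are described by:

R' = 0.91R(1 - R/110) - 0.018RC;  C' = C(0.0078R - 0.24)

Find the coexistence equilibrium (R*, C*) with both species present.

R* ≈ 30.8, C* ≈ 36.4

From dC/dt = 0 with C > 0: 0.0078R* = 0.24, so R* = 30.8.
Substitute into dR/dt = 0: 0.91(1 - 30.8/110) = 0.018C*.
The bracket is 0.72, giving C* = 0.655/0.018 = 36.4.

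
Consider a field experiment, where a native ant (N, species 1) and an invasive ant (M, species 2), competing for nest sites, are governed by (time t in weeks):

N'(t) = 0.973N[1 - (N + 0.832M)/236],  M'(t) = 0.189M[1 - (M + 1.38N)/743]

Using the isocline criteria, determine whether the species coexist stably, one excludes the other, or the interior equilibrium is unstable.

Compare the nullcline intercepts: K1/α12 = 236/0.832 = 284 < K2 = 743; K2/α21 = 743/1.38 = 538 > K1 = 236.
Since the inequalities point opposite ways, species 2 can invade but species 1 cannot.

species 2 excludes species 1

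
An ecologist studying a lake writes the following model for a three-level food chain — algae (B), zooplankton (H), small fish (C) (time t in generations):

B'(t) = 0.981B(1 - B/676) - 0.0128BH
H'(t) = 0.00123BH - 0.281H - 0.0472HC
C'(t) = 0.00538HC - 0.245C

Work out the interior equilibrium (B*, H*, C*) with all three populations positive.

B* ≈ 274, H* ≈ 45.5, C* ≈ 1.2

From dC/dt = 0: 0.00538H* = 0.245, so H* = 45.5.
From dB/dt = 0: 0.981(1 - B*/676) = 0.0128·45.5, giving B* = 676·(1 - 0.594) = 274.
From dH/dt = 0: 0.00123·274 - 0.281 = 0.0472C*, so C* = 0.0564/0.0472 = 1.2.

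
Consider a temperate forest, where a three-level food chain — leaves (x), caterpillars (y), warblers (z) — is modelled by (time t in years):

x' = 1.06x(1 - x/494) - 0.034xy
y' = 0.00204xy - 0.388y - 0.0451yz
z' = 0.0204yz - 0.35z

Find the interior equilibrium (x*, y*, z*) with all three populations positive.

x* ≈ 222, y* ≈ 17.2, z* ≈ 1.45

From dz/dt = 0: 0.0204y* = 0.35, so y* = 17.2.
From dx/dt = 0: 1.06(1 - x*/494) = 0.034·17.2, giving x* = 494·(1 - 0.55) = 222.
From dy/dt = 0: 0.00204·222 - 0.388 = 0.0451z*, so z* = 0.0652/0.0451 = 1.45.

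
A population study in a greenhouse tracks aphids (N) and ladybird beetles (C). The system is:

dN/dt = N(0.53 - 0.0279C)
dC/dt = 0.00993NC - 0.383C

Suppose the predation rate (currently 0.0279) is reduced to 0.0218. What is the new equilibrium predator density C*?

At the interior fixed point, setting dN/dt = 0 with N > 0 fixes C* = (prey growth rate)/(NC coefficient) — independent of the other coefficients.
With the change, C* = 0.53/0.0218 = 24.3; it rises from 19.

C* ≈ 24.3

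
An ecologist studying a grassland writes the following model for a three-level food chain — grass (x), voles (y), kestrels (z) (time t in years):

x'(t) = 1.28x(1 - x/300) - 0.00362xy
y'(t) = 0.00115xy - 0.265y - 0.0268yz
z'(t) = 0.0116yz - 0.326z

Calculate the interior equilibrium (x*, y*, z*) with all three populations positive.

x* ≈ 276, y* ≈ 28.1, z* ≈ 1.96

From dz/dt = 0: 0.0116y* = 0.326, so y* = 28.1.
From dx/dt = 0: 1.28(1 - x*/300) = 0.00362·28.1, giving x* = 300·(1 - 0.0795) = 276.
From dy/dt = 0: 0.00115·276 - 0.265 = 0.0268z*, so z* = 0.0526/0.0268 = 1.96.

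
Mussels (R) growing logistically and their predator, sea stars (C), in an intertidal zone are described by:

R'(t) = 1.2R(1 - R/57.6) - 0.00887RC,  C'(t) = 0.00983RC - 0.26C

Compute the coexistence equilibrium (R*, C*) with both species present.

From dC/dt = 0 with C > 0: 0.00983R* = 0.26, so R* = 26.4.
Substitute into dR/dt = 0: 1.2(1 - 26.4/57.6) = 0.00887C*.
The bracket is 0.541, giving C* = 0.649/0.00887 = 73.2.

R* ≈ 26.4, C* ≈ 73.2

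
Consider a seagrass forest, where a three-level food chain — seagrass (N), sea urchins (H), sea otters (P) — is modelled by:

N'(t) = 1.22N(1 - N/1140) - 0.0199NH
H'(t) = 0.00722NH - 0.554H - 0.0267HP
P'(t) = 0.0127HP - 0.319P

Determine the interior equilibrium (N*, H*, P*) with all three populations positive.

N* ≈ 673, H* ≈ 25.1, P* ≈ 161

From dP/dt = 0: 0.0127H* = 0.319, so H* = 25.1.
From dN/dt = 0: 1.22(1 - N*/1140) = 0.0199·25.1, giving N* = 1140·(1 - 0.41) = 673.
From dH/dt = 0: 0.00722·673 - 0.554 = 0.0267P*, so P* = 4.3/0.0267 = 161.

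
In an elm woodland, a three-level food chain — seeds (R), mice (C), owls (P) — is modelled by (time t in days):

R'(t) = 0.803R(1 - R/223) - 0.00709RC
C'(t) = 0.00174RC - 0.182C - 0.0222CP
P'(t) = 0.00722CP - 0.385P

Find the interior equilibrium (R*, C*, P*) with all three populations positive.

From dP/dt = 0: 0.00722C* = 0.385, so C* = 53.3.
From dR/dt = 0: 0.803(1 - R*/223) = 0.00709·53.3, giving R* = 223·(1 - 0.471) = 118.
From dC/dt = 0: 0.00174·118 - 0.182 = 0.0222P*, so P* = 0.0233/0.0222 = 1.05.

R* ≈ 118, C* ≈ 53.3, P* ≈ 1.05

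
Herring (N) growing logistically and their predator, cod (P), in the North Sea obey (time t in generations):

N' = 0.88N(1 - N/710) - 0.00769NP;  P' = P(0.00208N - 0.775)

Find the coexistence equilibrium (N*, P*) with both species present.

From dP/dt = 0 with P > 0: 0.00208N* = 0.775, so N* = 373.
Substitute into dN/dt = 0: 0.88(1 - 373/710) = 0.00769P*.
The bracket is 0.475, giving P* = 0.418/0.00769 = 54.4.

N* ≈ 373, P* ≈ 54.4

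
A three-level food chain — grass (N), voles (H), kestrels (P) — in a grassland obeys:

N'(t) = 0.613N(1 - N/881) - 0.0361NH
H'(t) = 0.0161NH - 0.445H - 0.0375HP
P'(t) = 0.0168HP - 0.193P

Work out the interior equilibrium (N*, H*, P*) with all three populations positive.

N* ≈ 285, H* ≈ 11.5, P* ≈ 110

From dP/dt = 0: 0.0168H* = 0.193, so H* = 11.5.
From dN/dt = 0: 0.613(1 - N*/881) = 0.0361·11.5, giving N* = 881·(1 - 0.677) = 285.
From dH/dt = 0: 0.0161·285 - 0.445 = 0.0375P*, so P* = 4.14/0.0375 = 110.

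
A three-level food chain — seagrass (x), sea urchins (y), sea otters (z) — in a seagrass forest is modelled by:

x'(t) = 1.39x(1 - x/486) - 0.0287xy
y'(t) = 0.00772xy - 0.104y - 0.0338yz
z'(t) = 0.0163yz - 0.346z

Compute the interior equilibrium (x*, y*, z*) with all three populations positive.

From dz/dt = 0: 0.0163y* = 0.346, so y* = 21.2.
From dx/dt = 0: 1.39(1 - x*/486) = 0.0287·21.2, giving x* = 486·(1 - 0.438) = 273.
From dy/dt = 0: 0.00772·273 - 0.104 = 0.0338z*, so z* = 2/0.0338 = 59.3.

x* ≈ 273, y* ≈ 21.2, z* ≈ 59.3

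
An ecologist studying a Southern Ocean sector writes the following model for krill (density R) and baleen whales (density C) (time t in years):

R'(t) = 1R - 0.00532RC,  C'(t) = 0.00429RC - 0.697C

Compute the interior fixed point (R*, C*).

Set dC/dt = 0 with C > 0: 0.00429R - 0.697 = 0, so R* = 0.697/0.00429 = 162.
Set dR/dt = 0 with R > 0: 1 - 0.00532C = 0, so C* = 1/0.00532 = 188.

R* ≈ 162, C* ≈ 188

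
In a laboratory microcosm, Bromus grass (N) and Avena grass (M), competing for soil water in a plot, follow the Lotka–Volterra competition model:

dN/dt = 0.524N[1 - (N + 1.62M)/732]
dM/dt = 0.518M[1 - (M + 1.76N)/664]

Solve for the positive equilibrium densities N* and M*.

Setting both brackets to zero gives the nullclines N + 1.62M = 732 and 1.76N + M = 664.
Substituting M = 664 - 1.76N into the first: N(1 - 1.62·1.76) = 732 - 1.62·664.
So N* = -344/-1.85 = 186, and then M* = 664 - 1.76·186 = 337.

N* ≈ 186, M* ≈ 337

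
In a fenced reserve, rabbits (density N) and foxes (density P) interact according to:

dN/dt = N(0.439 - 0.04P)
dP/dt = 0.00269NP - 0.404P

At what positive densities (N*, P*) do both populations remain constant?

Set dP/dt = 0 with P > 0: 0.00269N - 0.404 = 0, so N* = 0.404/0.00269 = 150.
Set dN/dt = 0 with N > 0: 0.439 - 0.04P = 0, so P* = 0.439/0.04 = 11.

N* ≈ 150, P* ≈ 11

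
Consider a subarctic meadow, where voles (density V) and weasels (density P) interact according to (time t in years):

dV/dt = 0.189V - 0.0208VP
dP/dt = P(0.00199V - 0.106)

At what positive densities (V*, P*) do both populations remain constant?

V* ≈ 53.3, P* ≈ 9.09

Set dP/dt = 0 with P > 0: 0.00199V - 0.106 = 0, so V* = 0.106/0.00199 = 53.3.
Set dV/dt = 0 with V > 0: 0.189 - 0.0208P = 0, so P* = 0.189/0.0208 = 9.09.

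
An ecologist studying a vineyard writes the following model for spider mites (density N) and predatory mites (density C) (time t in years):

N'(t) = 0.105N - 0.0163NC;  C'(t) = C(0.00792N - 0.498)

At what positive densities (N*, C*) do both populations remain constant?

N* ≈ 62.9, C* ≈ 6.44

Set dC/dt = 0 with C > 0: 0.00792N - 0.498 = 0, so N* = 0.498/0.00792 = 62.9.
Set dN/dt = 0 with N > 0: 0.105 - 0.0163C = 0, so C* = 0.105/0.0163 = 6.44.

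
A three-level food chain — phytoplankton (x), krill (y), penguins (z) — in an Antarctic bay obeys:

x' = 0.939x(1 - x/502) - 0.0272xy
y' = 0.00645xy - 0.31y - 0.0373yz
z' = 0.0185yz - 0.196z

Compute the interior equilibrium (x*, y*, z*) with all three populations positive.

From dz/dt = 0: 0.0185y* = 0.196, so y* = 10.6.
From dx/dt = 0: 0.939(1 - x*/502) = 0.0272·10.6, giving x* = 502·(1 - 0.307) = 348.
From dy/dt = 0: 0.00645·348 - 0.31 = 0.0373z*, so z* = 1.93/0.0373 = 51.9.

x* ≈ 348, y* ≈ 10.6, z* ≈ 51.9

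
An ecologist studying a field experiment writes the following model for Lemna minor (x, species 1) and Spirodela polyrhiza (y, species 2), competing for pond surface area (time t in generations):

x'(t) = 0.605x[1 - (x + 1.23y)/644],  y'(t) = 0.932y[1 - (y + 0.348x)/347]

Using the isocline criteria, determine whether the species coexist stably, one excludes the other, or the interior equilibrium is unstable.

Compare the nullcline intercepts: K1/α12 = 644/1.23 = 524 > K2 = 347; K2/α21 = 347/0.348 = 997 > K1 = 644.
Since both inequalities hold, each species can invade when rare, so the interior equilibrium is stable.

stable coexistence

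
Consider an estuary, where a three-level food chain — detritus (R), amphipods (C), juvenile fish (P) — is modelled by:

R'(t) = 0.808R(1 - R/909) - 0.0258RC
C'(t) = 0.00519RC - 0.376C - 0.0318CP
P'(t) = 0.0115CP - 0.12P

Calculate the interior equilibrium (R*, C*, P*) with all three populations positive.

R* ≈ 606, C* ≈ 10.4, P* ≈ 87.1

From dP/dt = 0: 0.0115C* = 0.12, so C* = 10.4.
From dR/dt = 0: 0.808(1 - R*/909) = 0.0258·10.4, giving R* = 909·(1 - 0.333) = 606.
From dC/dt = 0: 0.00519·606 - 0.376 = 0.0318P*, so P* = 2.77/0.0318 = 87.1.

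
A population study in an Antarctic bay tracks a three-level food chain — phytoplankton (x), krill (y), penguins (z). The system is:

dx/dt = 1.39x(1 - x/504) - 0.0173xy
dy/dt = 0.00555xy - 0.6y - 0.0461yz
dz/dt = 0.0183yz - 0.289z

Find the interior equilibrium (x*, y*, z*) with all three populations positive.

x* ≈ 405, y* ≈ 15.8, z* ≈ 35.7

From dz/dt = 0: 0.0183y* = 0.289, so y* = 15.8.
From dx/dt = 0: 1.39(1 - x*/504) = 0.0173·15.8, giving x* = 504·(1 - 0.197) = 405.
From dy/dt = 0: 0.00555·405 - 0.6 = 0.0461z*, so z* = 1.65/0.0461 = 35.7.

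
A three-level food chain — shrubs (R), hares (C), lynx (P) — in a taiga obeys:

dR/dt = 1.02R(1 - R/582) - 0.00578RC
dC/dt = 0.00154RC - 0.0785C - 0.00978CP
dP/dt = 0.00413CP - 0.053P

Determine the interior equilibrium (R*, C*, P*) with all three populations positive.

R* ≈ 540, C* ≈ 12.8, P* ≈ 77

From dP/dt = 0: 0.00413C* = 0.053, so C* = 12.8.
From dR/dt = 0: 1.02(1 - R*/582) = 0.00578·12.8, giving R* = 582·(1 - 0.0727) = 540.
From dC/dt = 0: 0.00154·540 - 0.0785 = 0.00978P*, so P* = 0.753/0.00978 = 77.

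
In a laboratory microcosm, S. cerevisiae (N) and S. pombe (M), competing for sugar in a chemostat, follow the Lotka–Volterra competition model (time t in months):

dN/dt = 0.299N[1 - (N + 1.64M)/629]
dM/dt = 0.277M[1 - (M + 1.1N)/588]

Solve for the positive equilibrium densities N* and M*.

N* ≈ 417, M* ≈ 129

Setting both brackets to zero gives the nullclines N + 1.64M = 629 and 1.1N + M = 588.
Substituting M = 588 - 1.1N into the first: N(1 - 1.64·1.1) = 629 - 1.64·588.
So N* = -335/-0.804 = 417, and then M* = 588 - 1.1·417 = 129.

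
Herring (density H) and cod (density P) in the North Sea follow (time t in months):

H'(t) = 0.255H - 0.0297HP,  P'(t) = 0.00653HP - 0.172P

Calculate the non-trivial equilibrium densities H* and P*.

H* ≈ 26.3, P* ≈ 8.59

Set dP/dt = 0 with P > 0: 0.00653H - 0.172 = 0, so H* = 0.172/0.00653 = 26.3.
Set dH/dt = 0 with H > 0: 0.255 - 0.0297P = 0, so P* = 0.255/0.0297 = 8.59.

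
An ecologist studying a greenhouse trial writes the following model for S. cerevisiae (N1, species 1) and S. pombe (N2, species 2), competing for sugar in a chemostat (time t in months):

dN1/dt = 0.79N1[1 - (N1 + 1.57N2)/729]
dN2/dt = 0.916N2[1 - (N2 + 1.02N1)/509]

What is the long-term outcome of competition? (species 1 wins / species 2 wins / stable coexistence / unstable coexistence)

Compare the nullcline intercepts: K1/α12 = 729/1.57 = 464 < K2 = 509; K2/α21 = 509/1.02 = 499 < K1 = 729.
Since both are reversed, neither can invade when rare; the interior point is a saddle.

unstable coexistence (outcome depends on initial conditions)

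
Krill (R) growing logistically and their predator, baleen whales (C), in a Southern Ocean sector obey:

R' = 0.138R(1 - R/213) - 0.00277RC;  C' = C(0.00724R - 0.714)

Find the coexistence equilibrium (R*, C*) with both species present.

From dC/dt = 0 with C > 0: 0.00724R* = 0.714, so R* = 98.6.
Substitute into dR/dt = 0: 0.138(1 - 98.6/213) = 0.00277C*.
The bracket is 0.537, giving C* = 0.0741/0.00277 = 26.8.

R* ≈ 98.6, C* ≈ 26.8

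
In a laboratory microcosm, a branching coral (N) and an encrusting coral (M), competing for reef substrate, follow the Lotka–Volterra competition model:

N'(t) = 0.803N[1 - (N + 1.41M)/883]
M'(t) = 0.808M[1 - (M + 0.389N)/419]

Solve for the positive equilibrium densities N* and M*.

Setting both brackets to zero gives the nullclines N + 1.41M = 883 and 0.389N + M = 419.
Substituting M = 419 - 0.389N into the first: N(1 - 1.41·0.389) = 883 - 1.41·419.
So N* = 292/0.452 = 647, and then M* = 419 - 0.389·647 = 167.

N* ≈ 647, M* ≈ 167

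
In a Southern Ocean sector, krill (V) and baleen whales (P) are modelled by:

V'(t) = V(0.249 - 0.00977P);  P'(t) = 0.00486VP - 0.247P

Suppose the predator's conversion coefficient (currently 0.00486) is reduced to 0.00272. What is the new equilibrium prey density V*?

V* ≈ 90.8

At the interior fixed point, setting dP/dt = 0 with P > 0 fixes V* = (predator death rate)/(VP coefficient) — independent of the other coefficients.
With the change, V* = 0.247/0.00272 = 90.8; it rises from 50.8.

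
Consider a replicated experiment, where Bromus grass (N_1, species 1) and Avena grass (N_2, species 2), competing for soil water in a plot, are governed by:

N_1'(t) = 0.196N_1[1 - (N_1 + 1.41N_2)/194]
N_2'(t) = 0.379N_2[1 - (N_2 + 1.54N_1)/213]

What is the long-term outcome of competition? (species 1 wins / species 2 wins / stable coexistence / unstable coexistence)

Compare the nullcline intercepts: K1/α12 = 194/1.41 = 138 < K2 = 213; K2/α21 = 213/1.54 = 138 < K1 = 194.
Since both are reversed, neither can invade when rare; the interior point is a saddle.

unstable coexistence (outcome depends on initial conditions)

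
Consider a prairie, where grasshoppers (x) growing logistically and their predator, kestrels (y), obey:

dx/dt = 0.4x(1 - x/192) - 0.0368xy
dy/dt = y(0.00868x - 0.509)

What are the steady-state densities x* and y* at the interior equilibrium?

x* ≈ 58.6, y* ≈ 7.55

From dy/dt = 0 with y > 0: 0.00868x* = 0.509, so x* = 58.6.
Substitute into dx/dt = 0: 0.4(1 - 58.6/192) = 0.0368y*.
The bracket is 0.695, giving y* = 0.278/0.0368 = 7.55.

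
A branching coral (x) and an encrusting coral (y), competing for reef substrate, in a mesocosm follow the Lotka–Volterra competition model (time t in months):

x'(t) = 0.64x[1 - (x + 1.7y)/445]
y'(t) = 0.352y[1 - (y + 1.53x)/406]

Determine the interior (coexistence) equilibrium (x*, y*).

x* ≈ 153, y* ≈ 172

Setting both brackets to zero gives the nullclines x + 1.7y = 445 and 1.53x + y = 406.
Substituting y = 406 - 1.53x into the first: x(1 - 1.7·1.53) = 445 - 1.7·406.
So x* = -245/-1.6 = 153, and then y* = 406 - 1.53·153 = 172.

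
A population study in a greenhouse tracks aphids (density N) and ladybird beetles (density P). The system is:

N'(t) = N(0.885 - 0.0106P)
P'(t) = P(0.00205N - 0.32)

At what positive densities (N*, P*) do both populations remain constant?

N* ≈ 156, P* ≈ 83.5

Set dP/dt = 0 with P > 0: 0.00205N - 0.32 = 0, so N* = 0.32/0.00205 = 156.
Set dN/dt = 0 with N > 0: 0.885 - 0.0106P = 0, so P* = 0.885/0.0106 = 83.5.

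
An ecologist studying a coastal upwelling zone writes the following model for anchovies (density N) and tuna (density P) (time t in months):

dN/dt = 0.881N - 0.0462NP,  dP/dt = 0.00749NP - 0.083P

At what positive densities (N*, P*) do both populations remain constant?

Set dP/dt = 0 with P > 0: 0.00749N - 0.083 = 0, so N* = 0.083/0.00749 = 11.1.
Set dN/dt = 0 with N > 0: 0.881 - 0.0462P = 0, so P* = 0.881/0.0462 = 19.1.

N* ≈ 11.1, P* ≈ 19.1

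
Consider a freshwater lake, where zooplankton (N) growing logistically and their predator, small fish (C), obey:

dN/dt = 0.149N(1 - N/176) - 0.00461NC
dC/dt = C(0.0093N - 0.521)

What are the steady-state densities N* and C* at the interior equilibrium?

From dC/dt = 0 with C > 0: 0.0093N* = 0.521, so N* = 56.
Substitute into dN/dt = 0: 0.149(1 - 56/176) = 0.00461C*.
The bracket is 0.682, giving C* = 0.102/0.00461 = 22.

N* ≈ 56, C* ≈ 22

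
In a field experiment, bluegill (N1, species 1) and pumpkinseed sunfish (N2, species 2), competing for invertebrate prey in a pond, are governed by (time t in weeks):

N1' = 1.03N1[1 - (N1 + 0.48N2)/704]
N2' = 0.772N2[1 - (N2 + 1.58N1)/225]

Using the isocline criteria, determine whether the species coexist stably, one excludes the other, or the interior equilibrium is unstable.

Compare the nullcline intercepts: K1/α12 = 704/0.48 = 1470 > K2 = 225; K2/α21 = 225/1.58 = 142 < K1 = 704.
Since the inequalities point opposite ways, species 1 can invade but species 2 cannot.

species 1 excludes species 2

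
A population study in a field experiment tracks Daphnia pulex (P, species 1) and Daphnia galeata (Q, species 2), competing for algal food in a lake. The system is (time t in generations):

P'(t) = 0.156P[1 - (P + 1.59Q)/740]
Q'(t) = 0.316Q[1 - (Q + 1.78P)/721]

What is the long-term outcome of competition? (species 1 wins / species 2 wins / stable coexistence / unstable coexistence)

Compare the nullcline intercepts: K1/α12 = 740/1.59 = 465 < K2 = 721; K2/α21 = 721/1.78 = 405 < K1 = 740.
Since both are reversed, neither can invade when rare; the interior point is a saddle.

unstable coexistence (outcome depends on initial conditions)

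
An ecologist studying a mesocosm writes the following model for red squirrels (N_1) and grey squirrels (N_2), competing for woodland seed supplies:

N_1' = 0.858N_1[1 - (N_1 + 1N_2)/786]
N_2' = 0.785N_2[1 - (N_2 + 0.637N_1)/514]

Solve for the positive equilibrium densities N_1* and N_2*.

Setting both brackets to zero gives the nullclines N_1 + 1N_2 = 786 and 0.637N_1 + N_2 = 514.
Substituting N_2 = 514 - 0.637N_1 into the first: N_1(1 - 1·0.637) = 786 - 1·514.
So N_1* = 272/0.363 = 749, and then N_2* = 514 - 0.637·749 = 36.7.

N_1* ≈ 749, N_2* ≈ 36.7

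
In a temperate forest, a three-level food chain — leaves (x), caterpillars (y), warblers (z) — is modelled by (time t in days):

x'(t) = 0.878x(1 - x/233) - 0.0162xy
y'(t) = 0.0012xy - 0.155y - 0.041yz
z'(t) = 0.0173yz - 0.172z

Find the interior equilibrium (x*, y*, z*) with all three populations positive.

x* ≈ 190, y* ≈ 9.94, z* ≈ 1.79

From dz/dt = 0: 0.0173y* = 0.172, so y* = 9.94.
From dx/dt = 0: 0.878(1 - x*/233) = 0.0162·9.94, giving x* = 233·(1 - 0.183) = 190.
From dy/dt = 0: 0.0012·190 - 0.155 = 0.041z*, so z* = 0.0733/0.041 = 1.79.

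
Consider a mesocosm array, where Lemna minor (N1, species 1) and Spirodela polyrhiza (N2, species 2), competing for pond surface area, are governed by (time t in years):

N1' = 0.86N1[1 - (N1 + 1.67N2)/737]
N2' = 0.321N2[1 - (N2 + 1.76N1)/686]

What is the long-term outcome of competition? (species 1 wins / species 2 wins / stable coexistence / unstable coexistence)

Compare the nullcline intercepts: K1/α12 = 737/1.67 = 441 < K2 = 686; K2/α21 = 686/1.76 = 390 < K1 = 737.
Since both are reversed, neither can invade when rare; the interior point is a saddle.

unstable coexistence (outcome depends on initial conditions)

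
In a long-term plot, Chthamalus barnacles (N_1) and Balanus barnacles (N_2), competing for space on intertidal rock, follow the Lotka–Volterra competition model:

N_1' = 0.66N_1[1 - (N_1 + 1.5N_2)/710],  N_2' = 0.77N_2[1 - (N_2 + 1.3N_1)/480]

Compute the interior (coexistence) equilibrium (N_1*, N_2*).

Setting both brackets to zero gives the nullclines N_1 + 1.5N_2 = 710 and 1.3N_1 + N_2 = 480.
Substituting N_2 = 480 - 1.3N_1 into the first: N_1(1 - 1.5·1.3) = 710 - 1.5·480.
So N_1* = -10/-0.95 = 10.5, and then N_2* = 480 - 1.3·10.5 = 466.

N_1* ≈ 10.5, N_2* ≈ 466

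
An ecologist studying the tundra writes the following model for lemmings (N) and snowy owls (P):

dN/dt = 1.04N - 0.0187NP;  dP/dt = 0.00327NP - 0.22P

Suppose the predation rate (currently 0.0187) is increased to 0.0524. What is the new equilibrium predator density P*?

At the interior fixed point, setting dN/dt = 0 with N > 0 fixes P* = (prey growth rate)/(NP coefficient) — independent of the other coefficients.
With the change, P* = 1.04/0.0524 = 19.8; it falls from 55.6.

P* ≈ 19.8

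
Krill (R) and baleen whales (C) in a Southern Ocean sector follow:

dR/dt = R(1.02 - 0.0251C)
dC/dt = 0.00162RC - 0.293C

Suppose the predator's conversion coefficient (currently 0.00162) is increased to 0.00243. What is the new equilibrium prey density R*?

At the interior fixed point, setting dC/dt = 0 with C > 0 fixes R* = (predator death rate)/(RC coefficient) — independent of the other coefficients.
With the change, R* = 0.293/0.00243 = 121; it falls from 181.

R* ≈ 121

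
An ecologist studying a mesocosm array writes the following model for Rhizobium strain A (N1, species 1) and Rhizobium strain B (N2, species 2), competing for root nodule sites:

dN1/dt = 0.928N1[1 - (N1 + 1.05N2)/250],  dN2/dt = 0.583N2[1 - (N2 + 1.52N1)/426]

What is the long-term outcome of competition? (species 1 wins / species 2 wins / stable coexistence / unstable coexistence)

Compare the nullcline intercepts: K1/α12 = 250/1.05 = 238 < K2 = 426; K2/α21 = 426/1.52 = 280 > K1 = 250.
Since the inequalities point opposite ways, species 2 can invade but species 1 cannot.

species 2 excludes species 1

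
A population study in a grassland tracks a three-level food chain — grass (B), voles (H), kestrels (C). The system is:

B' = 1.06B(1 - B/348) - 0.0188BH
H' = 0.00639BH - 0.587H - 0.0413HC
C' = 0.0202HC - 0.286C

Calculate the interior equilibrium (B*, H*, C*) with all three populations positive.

B* ≈ 261, H* ≈ 14.2, C* ≈ 26.1

From dC/dt = 0: 0.0202H* = 0.286, so H* = 14.2.
From dB/dt = 0: 1.06(1 - B*/348) = 0.0188·14.2, giving B* = 348·(1 - 0.251) = 261.
From dH/dt = 0: 0.00639·261 - 0.587 = 0.0413C*, so C* = 1.08/0.0413 = 26.1.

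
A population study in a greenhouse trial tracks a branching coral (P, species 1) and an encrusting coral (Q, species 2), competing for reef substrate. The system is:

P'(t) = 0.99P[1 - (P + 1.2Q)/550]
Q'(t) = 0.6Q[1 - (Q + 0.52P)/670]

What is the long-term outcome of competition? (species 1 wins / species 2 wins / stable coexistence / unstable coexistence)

species 2 excludes species 1

Compare the nullcline intercepts: K1/α12 = 550/1.2 = 458 < K2 = 670; K2/α21 = 670/0.52 = 1290 > K1 = 550.
Since the inequalities point opposite ways, species 2 can invade but species 1 cannot.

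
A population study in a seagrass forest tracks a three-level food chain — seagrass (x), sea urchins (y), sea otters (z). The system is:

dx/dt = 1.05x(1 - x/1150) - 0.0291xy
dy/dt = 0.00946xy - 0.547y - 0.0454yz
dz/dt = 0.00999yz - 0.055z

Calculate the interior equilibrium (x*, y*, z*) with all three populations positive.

From dz/dt = 0: 0.00999y* = 0.055, so y* = 5.51.
From dx/dt = 0: 1.05(1 - x*/1150) = 0.0291·5.51, giving x* = 1150·(1 - 0.153) = 975.
From dy/dt = 0: 0.00946·975 - 0.547 = 0.0454z*, so z* = 8.67/0.0454 = 191.

x* ≈ 975, y* ≈ 5.51, z* ≈ 191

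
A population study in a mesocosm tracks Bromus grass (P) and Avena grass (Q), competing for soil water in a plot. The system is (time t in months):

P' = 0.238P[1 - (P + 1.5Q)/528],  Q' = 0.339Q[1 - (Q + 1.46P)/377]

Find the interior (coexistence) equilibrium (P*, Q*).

P* ≈ 31.5, Q* ≈ 331

Setting both brackets to zero gives the nullclines P + 1.5Q = 528 and 1.46P + Q = 377.
Substituting Q = 377 - 1.46P into the first: P(1 - 1.5·1.46) = 528 - 1.5·377.
So P* = -37.5/-1.19 = 31.5, and then Q* = 377 - 1.46·31.5 = 331.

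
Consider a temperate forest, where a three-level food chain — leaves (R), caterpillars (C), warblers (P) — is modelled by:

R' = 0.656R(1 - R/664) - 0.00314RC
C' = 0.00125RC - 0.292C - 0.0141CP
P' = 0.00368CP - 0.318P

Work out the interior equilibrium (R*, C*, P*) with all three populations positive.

R* ≈ 389, C* ≈ 86.4, P* ≈ 13.8

From dP/dt = 0: 0.00368C* = 0.318, so C* = 86.4.
From dR/dt = 0: 0.656(1 - R*/664) = 0.00314·86.4, giving R* = 664·(1 - 0.414) = 389.
From dC/dt = 0: 0.00125·389 - 0.292 = 0.0141P*, so P* = 0.195/0.0141 = 13.8.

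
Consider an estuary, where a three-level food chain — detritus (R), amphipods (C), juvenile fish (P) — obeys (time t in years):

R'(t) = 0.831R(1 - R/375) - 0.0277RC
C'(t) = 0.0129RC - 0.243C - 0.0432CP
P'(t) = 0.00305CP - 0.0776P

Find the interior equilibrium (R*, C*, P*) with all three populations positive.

R* ≈ 57, C* ≈ 25.4, P* ≈ 11.4

From dP/dt = 0: 0.00305C* = 0.0776, so C* = 25.4.
From dR/dt = 0: 0.831(1 - R*/375) = 0.0277·25.4, giving R* = 375·(1 - 0.848) = 57.
From dC/dt = 0: 0.0129·57 - 0.243 = 0.0432P*, so P* = 0.492/0.0432 = 11.4.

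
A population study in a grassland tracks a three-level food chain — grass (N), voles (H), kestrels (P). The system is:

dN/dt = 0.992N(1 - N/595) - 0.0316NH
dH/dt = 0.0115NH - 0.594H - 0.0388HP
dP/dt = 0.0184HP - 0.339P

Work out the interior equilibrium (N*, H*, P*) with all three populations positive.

N* ≈ 246, H* ≈ 18.4, P* ≈ 57.5

From dP/dt = 0: 0.0184H* = 0.339, so H* = 18.4.
From dN/dt = 0: 0.992(1 - N*/595) = 0.0316·18.4, giving N* = 595·(1 - 0.587) = 246.
From dH/dt = 0: 0.0115·246 - 0.594 = 0.0388P*, so P* = 2.23/0.0388 = 57.5.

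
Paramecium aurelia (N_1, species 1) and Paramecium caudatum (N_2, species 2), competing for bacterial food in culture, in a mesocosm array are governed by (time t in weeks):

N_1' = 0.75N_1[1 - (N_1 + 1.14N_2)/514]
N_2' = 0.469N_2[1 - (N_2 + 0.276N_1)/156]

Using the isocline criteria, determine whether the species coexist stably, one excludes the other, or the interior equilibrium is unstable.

stable coexistence

Compare the nullcline intercepts: K1/α12 = 514/1.14 = 451 > K2 = 156; K2/α21 = 156/0.276 = 565 > K1 = 514.
Since both inequalities hold, each species can invade when rare, so the interior equilibrium is stable.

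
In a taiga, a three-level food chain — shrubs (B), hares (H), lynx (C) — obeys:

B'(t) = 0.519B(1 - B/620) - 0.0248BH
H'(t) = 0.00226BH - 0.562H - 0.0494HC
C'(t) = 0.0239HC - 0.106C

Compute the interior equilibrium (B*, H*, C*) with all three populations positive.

B* ≈ 489, H* ≈ 4.44, C* ≈ 11

From dC/dt = 0: 0.0239H* = 0.106, so H* = 4.44.
From dB/dt = 0: 0.519(1 - B*/620) = 0.0248·4.44, giving B* = 620·(1 - 0.212) = 489.
From dH/dt = 0: 0.00226·489 - 0.562 = 0.0494C*, so C* = 0.542/0.0494 = 11.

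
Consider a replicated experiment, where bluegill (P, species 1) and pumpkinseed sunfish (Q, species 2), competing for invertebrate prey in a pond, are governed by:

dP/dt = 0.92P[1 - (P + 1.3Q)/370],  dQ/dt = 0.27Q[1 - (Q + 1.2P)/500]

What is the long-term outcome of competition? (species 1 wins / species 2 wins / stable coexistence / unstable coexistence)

species 2 excludes species 1

Compare the nullcline intercepts: K1/α12 = 370/1.3 = 285 < K2 = 500; K2/α21 = 500/1.2 = 417 > K1 = 370.
Since the inequalities point opposite ways, species 2 can invade but species 1 cannot.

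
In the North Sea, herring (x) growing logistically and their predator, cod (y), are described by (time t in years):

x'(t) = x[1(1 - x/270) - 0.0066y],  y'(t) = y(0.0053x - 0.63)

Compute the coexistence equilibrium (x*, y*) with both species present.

From dy/dt = 0 with y > 0: 0.0053x* = 0.63, so x* = 119.
Substitute into dx/dt = 0: 1(1 - 119/270) = 0.0066y*.
The bracket is 0.56, giving y* = 0.56/0.0066 = 84.8.

x* ≈ 119, y* ≈ 84.8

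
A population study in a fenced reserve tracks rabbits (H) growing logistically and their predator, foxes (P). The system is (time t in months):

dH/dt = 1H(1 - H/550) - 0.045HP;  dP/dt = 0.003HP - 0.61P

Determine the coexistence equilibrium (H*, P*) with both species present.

H* ≈ 203, P* ≈ 14

From dP/dt = 0 with P > 0: 0.003H* = 0.61, so H* = 203.
Substitute into dH/dt = 0: 1(1 - 203/550) = 0.045P*.
The bracket is 0.63, giving P* = 0.63/0.045 = 14.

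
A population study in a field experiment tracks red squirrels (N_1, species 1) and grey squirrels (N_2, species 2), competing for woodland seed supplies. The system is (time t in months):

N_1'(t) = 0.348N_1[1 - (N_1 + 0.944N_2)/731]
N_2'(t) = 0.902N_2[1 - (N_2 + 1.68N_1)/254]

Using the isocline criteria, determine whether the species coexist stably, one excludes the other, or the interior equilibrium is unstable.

species 1 excludes species 2

Compare the nullcline intercepts: K1/α12 = 731/0.944 = 774 > K2 = 254; K2/α21 = 254/1.68 = 151 < K1 = 731.
Since the inequalities point opposite ways, species 1 can invade but species 2 cannot.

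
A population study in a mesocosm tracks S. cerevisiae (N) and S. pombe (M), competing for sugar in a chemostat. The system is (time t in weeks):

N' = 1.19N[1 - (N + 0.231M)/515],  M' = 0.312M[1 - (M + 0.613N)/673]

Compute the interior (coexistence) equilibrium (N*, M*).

N* ≈ 419, M* ≈ 416

Setting both brackets to zero gives the nullclines N + 0.231M = 515 and 0.613N + M = 673.
Substituting M = 673 - 0.613N into the first: N(1 - 0.231·0.613) = 515 - 0.231·673.
So N* = 360/0.858 = 419, and then M* = 673 - 0.613·419 = 416.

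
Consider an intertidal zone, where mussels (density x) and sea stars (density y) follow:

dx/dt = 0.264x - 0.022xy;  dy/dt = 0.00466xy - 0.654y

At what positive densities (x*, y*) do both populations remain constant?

Set dy/dt = 0 with y > 0: 0.00466x - 0.654 = 0, so x* = 0.654/0.00466 = 140.
Set dx/dt = 0 with x > 0: 0.264 - 0.022y = 0, so y* = 0.264/0.022 = 12.

x* ≈ 140, y* ≈ 12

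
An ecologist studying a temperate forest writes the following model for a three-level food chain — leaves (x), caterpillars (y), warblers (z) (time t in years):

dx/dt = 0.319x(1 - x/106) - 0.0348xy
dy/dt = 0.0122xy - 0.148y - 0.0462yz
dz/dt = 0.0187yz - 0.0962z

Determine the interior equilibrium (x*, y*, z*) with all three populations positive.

From dz/dt = 0: 0.0187y* = 0.0962, so y* = 5.14.
From dx/dt = 0: 0.319(1 - x*/106) = 0.0348·5.14, giving x* = 106·(1 - 0.561) = 46.5.
From dy/dt = 0: 0.0122·46.5 - 0.148 = 0.0462z*, so z* = 0.419/0.0462 = 9.08.

x* ≈ 46.5, y* ≈ 5.14, z* ≈ 9.08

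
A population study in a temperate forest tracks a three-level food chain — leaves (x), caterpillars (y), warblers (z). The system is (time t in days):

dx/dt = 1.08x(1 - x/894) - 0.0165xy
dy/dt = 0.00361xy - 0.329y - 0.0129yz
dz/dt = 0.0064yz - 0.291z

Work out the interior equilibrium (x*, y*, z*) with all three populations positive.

From dz/dt = 0: 0.0064y* = 0.291, so y* = 45.5.
From dx/dt = 0: 1.08(1 - x*/894) = 0.0165·45.5, giving x* = 894·(1 - 0.695) = 273.
From dy/dt = 0: 0.00361·273 - 0.329 = 0.0129z*, so z* = 0.656/0.0129 = 50.9.

x* ≈ 273, y* ≈ 45.5, z* ≈ 50.9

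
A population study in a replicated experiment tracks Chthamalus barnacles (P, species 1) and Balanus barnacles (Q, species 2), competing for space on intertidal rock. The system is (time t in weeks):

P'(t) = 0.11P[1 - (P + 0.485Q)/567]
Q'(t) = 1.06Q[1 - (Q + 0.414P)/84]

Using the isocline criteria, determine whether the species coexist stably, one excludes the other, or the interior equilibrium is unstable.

Compare the nullcline intercepts: K1/α12 = 567/0.485 = 1170 > K2 = 84; K2/α21 = 84/0.414 = 203 < K1 = 567.
Since the inequalities point opposite ways, species 1 can invade but species 2 cannot.

species 1 excludes species 2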